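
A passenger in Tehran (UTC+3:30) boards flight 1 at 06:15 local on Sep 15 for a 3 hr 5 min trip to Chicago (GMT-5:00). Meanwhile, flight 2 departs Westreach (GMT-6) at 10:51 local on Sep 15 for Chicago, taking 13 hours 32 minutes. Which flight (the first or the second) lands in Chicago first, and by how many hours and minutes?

the first, by 24 hours 33 minutes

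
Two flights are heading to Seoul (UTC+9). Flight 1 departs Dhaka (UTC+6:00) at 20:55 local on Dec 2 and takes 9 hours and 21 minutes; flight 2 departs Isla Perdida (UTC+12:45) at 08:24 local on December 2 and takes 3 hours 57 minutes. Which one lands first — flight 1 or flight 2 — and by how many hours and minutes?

the second, by 24 hours 40 minutes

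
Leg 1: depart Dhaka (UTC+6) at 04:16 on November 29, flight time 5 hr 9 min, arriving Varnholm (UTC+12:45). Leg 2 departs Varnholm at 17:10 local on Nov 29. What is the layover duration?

Convert departure to UTC: 04:16 − 6:00 = 22:16 UTC on Nov 28.
Add 5 hours and 9 minutes flight time → 03:25 UTC (Nov 29).
Varnholm is UTC+12:45, so local arrival = 03:25 + 12:45 = 16:10 on Nov 29.
Layover = 17:10 − 16:10 = 1 hour.

1 hour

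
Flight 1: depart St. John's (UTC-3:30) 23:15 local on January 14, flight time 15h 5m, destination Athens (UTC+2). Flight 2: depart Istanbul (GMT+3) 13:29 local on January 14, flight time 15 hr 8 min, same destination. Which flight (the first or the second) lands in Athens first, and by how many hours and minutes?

the second, by 16 hours 13 minutes

Flight 1 in UTC: 23:15 + 3:30 = 02:45 on Jan 15.
+15 hours and 5 minutes → arrive 17:50 UTC on Jan 15.
Flight 2 in UTC: 13:29 − 3:00 = 10:29 on Jan 14.
+15 hours and 8 minutes → arrive 01:37 UTC on Jan 15.
Flight 2 lands earlier by 16 hours 13 minutes.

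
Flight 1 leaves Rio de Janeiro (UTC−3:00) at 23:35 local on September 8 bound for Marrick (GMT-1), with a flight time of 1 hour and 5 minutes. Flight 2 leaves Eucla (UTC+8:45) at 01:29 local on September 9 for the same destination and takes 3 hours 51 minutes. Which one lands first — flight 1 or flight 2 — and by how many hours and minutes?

Flight 1 in UTC: 23:35 + 3:00 = 02:35 on Sep 9.
+1 hour and 5 minutes → arrive 03:40 UTC on Sep 9.
Flight 2 in UTC: 01:29 − 8:45 = 16:44 on Sep 8.
+3 hours and 51 minutes → arrive 20:35 UTC on Sep 8.
Flight 2 lands earlier by 7 hours 5 minutes.

the second, by 7 hours 5 minutes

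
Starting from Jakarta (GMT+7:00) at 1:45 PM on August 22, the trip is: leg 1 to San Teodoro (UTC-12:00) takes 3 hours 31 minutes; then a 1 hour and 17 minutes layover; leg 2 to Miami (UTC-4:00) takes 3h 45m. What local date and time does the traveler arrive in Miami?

Convert departure to UTC: 1:45 PM − 7:00 = 6:45 AM UTC on Aug 22.
Add 3 hours and 31 minutes leg 1 → 10:16 AM UTC.
Add 1 hour 17 minutes layover in San Teodoro → 11:33 AM UTC.
Add 3 hours and 45 minutes leg 2 → 3:18 PM UTC.
Miami is UTC−4:00, so local arrival = 3:18 PM − 4:00 = 11:18 AM on Aug 22.

11:18 AM on August 22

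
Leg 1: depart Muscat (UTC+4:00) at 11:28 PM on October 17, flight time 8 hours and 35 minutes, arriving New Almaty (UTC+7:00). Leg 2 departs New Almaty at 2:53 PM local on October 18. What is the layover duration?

Convert departure to UTC: 11:28 PM − 4:00 = 7:28 PM UTC on Oct 17.
Add 8 hours 35 minutes flight time → 4:03 AM UTC (Oct 18).
New Almaty is UTC+7:00, so local arrival = 4:03 AM + 7:00 = 11:03 AM on Oct 18.
Layover = 2:53 PM − 11:03 AM = 3 hours 50 minutes.

3 hours 50 minutes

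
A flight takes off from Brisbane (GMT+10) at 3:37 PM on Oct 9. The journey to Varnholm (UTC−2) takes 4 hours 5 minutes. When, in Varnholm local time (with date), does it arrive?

7:42 AM on Oct 9

Convert departure to UTC: 3:37 PM − 10:00 = 5:37 AM UTC on Oct 9.
Add 4 hours and 5 minutes travel time → 9:42 AM UTC.
Varnholm is UTC−2:00, so local arrival = 9:42 AM − 2:00 = 7:42 AM on Oct 9.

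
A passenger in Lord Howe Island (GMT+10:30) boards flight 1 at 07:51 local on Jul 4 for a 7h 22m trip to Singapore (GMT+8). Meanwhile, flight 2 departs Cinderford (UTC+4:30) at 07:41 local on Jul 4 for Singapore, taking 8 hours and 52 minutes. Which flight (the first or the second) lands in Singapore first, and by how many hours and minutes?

Flight 1 in UTC: 07:51 − 10:30 = 21:21 on Jul 3.
+7 hours 22 minutes → arrive 04:43 UTC on Jul 4.
Flight 2 in UTC: 07:41 − 4:30 = 03:11 on Jul 4.
+8 hours and 52 minutes → arrive 12:03 UTC on Jul 4.
Flight 1 lands earlier by 7 hours 20 minutes.

the first, by 7 hours 20 minutes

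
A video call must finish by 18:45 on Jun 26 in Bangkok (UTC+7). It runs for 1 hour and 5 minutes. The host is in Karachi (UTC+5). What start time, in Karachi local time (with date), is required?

15:40 on June 26

Target end time in UTC: 18:45 − 7:00 = 11:45 on Jun 26.
Subtract 1 hour and 5 minutes → start 10:40 UTC on Jun 26.
Karachi is UTC+5:00: 10:40 + 5:00 = 15:40 on Jun 26.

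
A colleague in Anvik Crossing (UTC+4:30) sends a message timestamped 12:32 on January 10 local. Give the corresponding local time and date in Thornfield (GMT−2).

06:02 on Jan 10

Thornfield is 6:30 behind Anvik Crossing.
Shift by the zone difference: 12:32 − 6:30 = 06:02 on Jan 10 in Thornfield.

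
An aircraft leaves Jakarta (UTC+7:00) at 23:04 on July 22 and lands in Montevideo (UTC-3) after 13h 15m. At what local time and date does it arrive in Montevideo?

Convert departure to UTC: 23:04 − 7:00 = 16:04 UTC on Jul 22.
Add 13 hours 15 minutes travel time → 05:19 UTC (Jul 23).
Montevideo is UTC−3:00, so local arrival = 05:19 − 3:00 = 02:19 on Jul 23.

02:19 on July 23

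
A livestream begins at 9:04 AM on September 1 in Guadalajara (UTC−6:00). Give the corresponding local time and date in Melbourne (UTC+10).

1:04 AM on September 2

In UTC: 9:04 AM + 6:00 = 3:04 PM on Sep 1.
Melbourne is UTC+10:00: 3:04 PM + 10:00 = 1:04 AM on Sep 2.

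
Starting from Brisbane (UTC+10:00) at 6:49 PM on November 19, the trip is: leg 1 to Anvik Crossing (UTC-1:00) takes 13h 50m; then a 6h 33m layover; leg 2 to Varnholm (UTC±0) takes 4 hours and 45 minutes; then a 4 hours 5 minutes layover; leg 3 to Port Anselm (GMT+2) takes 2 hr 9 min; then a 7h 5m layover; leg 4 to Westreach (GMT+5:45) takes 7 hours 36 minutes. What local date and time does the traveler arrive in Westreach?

Convert departure to UTC: 6:49 PM − 10:00 = 8:49 AM UTC on Nov 19.
Add 13 hours and 50 minutes leg 1 → 10:39 PM UTC.
Add 6 hours and 33 minutes layover in Anvik Crossing → 5:12 AM UTC (Nov 20).
Add 4 hours 45 minutes leg 2 → 9:57 AM UTC.
Add 4 hours and 5 minutes layover in Varnholm → 2:02 PM UTC.
Add 2 hours and 9 minutes leg 3 → 4:11 PM UTC.
Add 7 hours and 5 minutes layover in Port Anselm → 11:16 PM UTC.
Add 7 hours 36 minutes leg 4 → 6:52 AM UTC (Nov 21).
Westreach is UTC+5:45, so local arrival = 6:52 AM + 5:45 = 12:37 PM on Nov 21.

12:37 PM on November 21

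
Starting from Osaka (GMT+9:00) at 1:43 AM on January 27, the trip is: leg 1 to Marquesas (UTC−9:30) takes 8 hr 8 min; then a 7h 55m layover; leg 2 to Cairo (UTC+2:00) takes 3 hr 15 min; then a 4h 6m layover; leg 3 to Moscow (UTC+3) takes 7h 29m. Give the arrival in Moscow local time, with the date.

2:36 AM on Jan 28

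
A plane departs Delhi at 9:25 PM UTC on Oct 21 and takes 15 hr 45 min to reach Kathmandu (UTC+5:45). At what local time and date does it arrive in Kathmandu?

6:55 PM on Oct 22

Departure is given in UTC: 9:25 PM on Oct 21.
Add 15 hours 45 minutes → 1:10 PM UTC (Oct 22).
Kathmandu is UTC+5:45: 1:10 PM + 5:45 = 6:55 PM on Oct 22.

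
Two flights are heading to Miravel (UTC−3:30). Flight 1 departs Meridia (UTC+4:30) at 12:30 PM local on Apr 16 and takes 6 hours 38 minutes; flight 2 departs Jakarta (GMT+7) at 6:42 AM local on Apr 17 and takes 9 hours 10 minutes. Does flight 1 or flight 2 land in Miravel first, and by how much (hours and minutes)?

the first, by 18 hours 14 minutes

Flight 1 in UTC: 12:30 PM − 4:30 = 8:00 AM on Apr 16.
+6 hours 38 minutes → arrive 2:38 PM UTC on Apr 16.
Flight 2 in UTC: 6:42 AM − 7:00 = 11:42 PM on Apr 16.
+9 hours and 10 minutes → arrive 8:52 AM UTC on Apr 17.
Flight 1 lands earlier by 18 hours 14 minutes.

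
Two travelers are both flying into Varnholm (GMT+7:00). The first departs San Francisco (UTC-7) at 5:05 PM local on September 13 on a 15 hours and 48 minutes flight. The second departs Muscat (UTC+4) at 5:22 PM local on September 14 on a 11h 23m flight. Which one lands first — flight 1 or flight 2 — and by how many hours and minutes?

Flight 1 in UTC: 5:05 PM + 7:00 = 12:05 AM on Sep 14.
+15 hours 48 minutes → arrive 3:53 PM UTC on Sep 14.
Flight 2 in UTC: 5:22 PM − 4:00 = 1:22 PM on Sep 14.
+11 hours and 23 minutes → arrive 12:45 AM UTC on Sep 15.
Flight 1 lands earlier by 8 hours 52 minutes.

the first, by 8 hours 52 minutes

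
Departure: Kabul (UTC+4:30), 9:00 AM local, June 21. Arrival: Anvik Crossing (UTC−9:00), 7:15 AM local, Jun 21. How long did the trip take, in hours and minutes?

Anvik Crossing is 13:30 behind Kabul.
Clock-face elapsed time (ignoring zones) is −1 hour 45 minutes.
Actual elapsed = −1 hour 45 minutes + 13:30 = 11 hours 45 minutes.

11 hours 45 minutes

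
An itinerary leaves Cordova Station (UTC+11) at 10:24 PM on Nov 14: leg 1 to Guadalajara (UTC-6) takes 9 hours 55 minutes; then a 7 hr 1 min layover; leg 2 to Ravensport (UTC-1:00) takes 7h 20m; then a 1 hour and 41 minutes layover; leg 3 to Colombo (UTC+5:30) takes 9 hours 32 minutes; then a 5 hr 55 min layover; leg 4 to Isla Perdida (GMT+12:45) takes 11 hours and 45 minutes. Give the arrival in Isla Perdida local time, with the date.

Convert departure to UTC: 10:24 PM − 11:00 = 11:24 AM UTC on Nov 14.
Add 9 hours 55 minutes leg 1 → 9:19 PM UTC.
Add 7 hours 1 minute layover in Guadalajara → 4:20 AM UTC (Nov 15).
Add 7 hours and 20 minutes leg 2 → 11:40 AM UTC.
Add 1 hour 41 minutes layover in Ravensport → 1:21 PM UTC.
Add 9 hours and 32 minutes leg 3 → 10:53 PM UTC.
Add 5 hours 55 minutes layover in Colombo → 4:48 AM UTC (Nov 16).
Add 11 hours and 45 minutes leg 4 → 4:33 PM UTC.
Isla Perdida is UTC+12:45, so local arrival = 4:33 PM + 12:45 = 5:18 AM on Nov 17.

5:18 AM on Nov 17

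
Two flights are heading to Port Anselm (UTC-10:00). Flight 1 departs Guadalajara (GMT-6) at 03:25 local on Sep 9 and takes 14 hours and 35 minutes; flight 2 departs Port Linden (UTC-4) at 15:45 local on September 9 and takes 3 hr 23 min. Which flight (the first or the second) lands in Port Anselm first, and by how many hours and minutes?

the second, by 52 minutes

Flight 1 in UTC: 03:25 + 6:00 = 09:25 on Sep 9.
+14 hours and 35 minutes → arrive 00:00 UTC on Sep 10.
Flight 2 in UTC: 15:45 + 4:00 = 19:45 on Sep 9.
+3 hours and 23 minutes → arrive 23:08 UTC on Sep 9.
Flight 2 lands earlier by 52 minutes.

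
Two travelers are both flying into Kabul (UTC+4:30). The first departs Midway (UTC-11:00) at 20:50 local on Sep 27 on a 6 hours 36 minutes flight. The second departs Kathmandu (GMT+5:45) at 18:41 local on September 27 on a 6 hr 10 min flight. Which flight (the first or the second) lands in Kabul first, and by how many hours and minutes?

the second, by 19 hours 20 minutes

Flight 1 in UTC: 20:50 + 11:00 = 07:50 on Sep 28.
+6 hours 36 minutes → arrive 14:26 UTC on Sep 28.
Flight 2 in UTC: 18:41 − 5:45 = 12:56 on Sep 27.
+6 hours 10 minutes → arrive 19:06 UTC on Sep 27.
Flight 2 lands earlier by 19 hours 20 minutes.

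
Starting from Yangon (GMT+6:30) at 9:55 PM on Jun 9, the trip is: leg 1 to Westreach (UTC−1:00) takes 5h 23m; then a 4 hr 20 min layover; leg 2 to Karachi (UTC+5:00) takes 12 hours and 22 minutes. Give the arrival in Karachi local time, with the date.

6:30 PM on Jun 10

Convert departure to UTC: 9:55 PM − 6:30 = 3:25 PM UTC on Jun 9.
Add 5 hours 23 minutes leg 1 → 8:48 PM UTC.
Add 4 hours 20 minutes layover in Westreach → 1:08 AM UTC (Jun 10).
Add 12 hours 22 minutes leg 2 → 1:30 PM UTC.
Karachi is UTC+5:00, so local arrival = 1:30 PM + 5:00 = 6:30 PM on Jun 10.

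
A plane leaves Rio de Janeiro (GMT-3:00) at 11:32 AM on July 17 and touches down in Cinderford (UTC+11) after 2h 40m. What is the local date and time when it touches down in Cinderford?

4:12 AM on Jul 18

Cinderford is 14:00 ahead of Rio de Janeiro.
After 2 hours and 40 minutes it is 2:12 PM in Rio de Janeiro.
Shift by the zone difference: 2:12 PM + 14:00 = 4:12 AM on Jul 18 in Cinderford.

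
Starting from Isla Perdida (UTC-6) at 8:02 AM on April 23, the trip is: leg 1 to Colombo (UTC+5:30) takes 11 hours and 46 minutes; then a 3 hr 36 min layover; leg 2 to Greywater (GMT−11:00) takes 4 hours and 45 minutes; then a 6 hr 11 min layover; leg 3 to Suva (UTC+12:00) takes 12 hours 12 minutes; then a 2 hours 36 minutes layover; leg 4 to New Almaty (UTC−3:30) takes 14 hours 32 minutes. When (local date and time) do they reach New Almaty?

Convert departure to UTC: 8:02 AM + 6:00 = 2:02 PM UTC on Apr 23.
Add 11 hours 46 minutes leg 1 → 1:48 AM UTC (Apr 24).
Add 3 hours 36 minutes layover in Colombo → 5:24 AM UTC.
Add 4 hours 45 minutes leg 2 → 10:09 AM UTC.
Add 6 hours 11 minutes layover in Greywater → 4:20 PM UTC.
Add 12 hours 12 minutes leg 3 → 4:32 AM UTC (Apr 25).
Add 2 hours 36 minutes layover in Suva → 7:08 AM UTC.
Add 14 hours and 32 minutes leg 4 → 9:40 PM UTC.
New Almaty is UTC−3:30, so local arrival = 9:40 PM − 3:30 = 6:10 PM on Apr 25.

6:10 PM on April 25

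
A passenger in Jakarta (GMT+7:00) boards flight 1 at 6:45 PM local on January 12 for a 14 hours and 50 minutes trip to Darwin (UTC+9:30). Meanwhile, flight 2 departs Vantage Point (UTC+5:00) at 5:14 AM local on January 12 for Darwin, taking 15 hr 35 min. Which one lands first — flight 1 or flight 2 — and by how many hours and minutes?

Flight 1 in UTC: 6:45 PM − 7:00 = 11:45 AM on Jan 12.
+14 hours and 50 minutes → arrive 2:35 AM UTC on Jan 13.
Flight 2 in UTC: 5:14 AM − 5:00 = 12:14 AM on Jan 12.
+15 hours 35 minutes → arrive 3:49 PM UTC on Jan 12.
Flight 2 lands earlier by 10 hours 46 minutes.

the second, by 10 hours 46 minutes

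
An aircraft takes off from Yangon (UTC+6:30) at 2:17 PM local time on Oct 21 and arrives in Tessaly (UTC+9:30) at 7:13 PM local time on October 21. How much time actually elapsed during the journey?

1 hour 56 minutes

Departure in UTC: 2:17 PM − 6:30 = 7:47 AM on Oct 21.
Arrival in UTC: 7:13 PM − 9:30 = 9:43 AM on Oct 21.
Elapsed = 9:43 AM − 7:47 AM = 1 hour 56 minutes.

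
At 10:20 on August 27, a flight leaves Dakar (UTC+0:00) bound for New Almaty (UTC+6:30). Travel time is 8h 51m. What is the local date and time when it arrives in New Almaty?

Dakar is at UTC+0, so departure is already 10:20 UTC on Aug 27.
Add 8 hours and 51 minutes travel time → 19:11 UTC.
New Almaty is UTC+6:30, so local arrival = 19:11 + 6:30 = 01:41 on Aug 28.

01:41 on Aug 28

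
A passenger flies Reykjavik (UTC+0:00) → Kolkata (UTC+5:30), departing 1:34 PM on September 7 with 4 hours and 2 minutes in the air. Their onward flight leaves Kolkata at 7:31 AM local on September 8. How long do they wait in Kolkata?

Reykjavik is at UTC+0, so departure is already 1:34 PM UTC on Sep 7.
Add 4 hours and 2 minutes flight time → 5:36 PM UTC.
Kolkata is UTC+5:30, so local arrival = 5:36 PM + 5:30 = 11:06 PM on Sep 7.
Layover = 7:31 AM − 11:06 PM (+1 day) = 8 hours 25 minutes.

8 hours 25 minutes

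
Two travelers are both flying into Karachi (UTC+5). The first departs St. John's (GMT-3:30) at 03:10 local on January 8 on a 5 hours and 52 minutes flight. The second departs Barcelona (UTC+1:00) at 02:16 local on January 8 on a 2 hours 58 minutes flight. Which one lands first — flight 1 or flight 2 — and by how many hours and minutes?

the second, by 8 hours 18 minutes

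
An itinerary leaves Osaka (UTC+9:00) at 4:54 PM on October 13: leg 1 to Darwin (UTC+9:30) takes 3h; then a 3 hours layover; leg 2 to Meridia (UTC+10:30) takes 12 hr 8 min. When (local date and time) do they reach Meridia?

12:32 PM on October 14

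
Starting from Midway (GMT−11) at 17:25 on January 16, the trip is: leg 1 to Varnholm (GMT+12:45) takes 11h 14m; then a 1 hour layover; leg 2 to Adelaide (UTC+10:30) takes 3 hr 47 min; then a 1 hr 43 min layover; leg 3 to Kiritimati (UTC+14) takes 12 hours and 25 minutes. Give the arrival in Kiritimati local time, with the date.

00:34 on January 19

Convert departure to UTC: 17:25 + 11:00 = 04:25 UTC on Jan 17.
Add 11 hours and 14 minutes leg 1 → 15:39 UTC.
Add 1 hour layover in Varnholm → 16:39 UTC.
Add 3 hours 47 minutes leg 2 → 20:26 UTC.
Add 1 hour 43 minutes layover in Adelaide → 22:09 UTC.
Add 12 hours 25 minutes leg 3 → 10:34 UTC (Jan 18).
Kiritimati is UTC+14:00, so local arrival = 10:34 + 14:00 = 00:34 on Jan 19.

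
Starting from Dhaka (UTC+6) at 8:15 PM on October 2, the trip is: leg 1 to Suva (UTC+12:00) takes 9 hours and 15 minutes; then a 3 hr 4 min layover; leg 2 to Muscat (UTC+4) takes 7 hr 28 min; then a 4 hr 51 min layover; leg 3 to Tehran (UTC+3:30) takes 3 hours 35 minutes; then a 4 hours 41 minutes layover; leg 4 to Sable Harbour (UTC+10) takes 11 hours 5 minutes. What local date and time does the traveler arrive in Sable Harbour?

Convert departure to UTC: 8:15 PM − 6:00 = 2:15 PM UTC on Oct 2.
Add 9 hours 15 minutes leg 1 → 11:30 PM UTC.
Add 3 hours 4 minutes layover in Suva → 2:34 AM UTC (Oct 3).
Add 7 hours and 28 minutes leg 2 → 10:02 AM UTC.
Add 4 hours 51 minutes layover in Muscat → 2:53 PM UTC.
Add 3 hours and 35 minutes leg 3 → 6:28 PM UTC.
Add 4 hours 41 minutes layover in Tehran → 11:09 PM UTC.
Add 11 hours 5 minutes leg 4 → 10:14 AM UTC (Oct 4).
Sable Harbour is UTC+10:00, so local arrival = 10:14 AM + 10:00 = 8:14 PM on Oct 4.

8:14 PM on October 4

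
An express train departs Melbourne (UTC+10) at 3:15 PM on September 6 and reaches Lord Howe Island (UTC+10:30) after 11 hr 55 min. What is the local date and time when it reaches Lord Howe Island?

Lord Howe Island is 0:30 ahead of Melbourne.
After 11 hours 55 minutes it is 3:10 AM (Sep 7) in Melbourne.
Shift by the zone difference: 3:10 AM + 0:30 = 3:40 AM on Sep 7 in Lord Howe Island.

3:40 AM on Sep 7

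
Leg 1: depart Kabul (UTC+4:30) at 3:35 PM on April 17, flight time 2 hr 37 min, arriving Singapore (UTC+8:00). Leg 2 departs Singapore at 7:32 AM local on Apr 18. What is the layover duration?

9 hours 50 minutes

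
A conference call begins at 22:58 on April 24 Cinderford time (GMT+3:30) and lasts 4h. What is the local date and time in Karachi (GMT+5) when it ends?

Convert start to UTC: 22:58 − 3:30 = 19:28 UTC on Apr 24.
Add 4 hours duration → 23:28 UTC.
Karachi is UTC+5:00, so local end time = 23:28 + 5:00 = 04:28 on Apr 25.

04:28 on Apr 25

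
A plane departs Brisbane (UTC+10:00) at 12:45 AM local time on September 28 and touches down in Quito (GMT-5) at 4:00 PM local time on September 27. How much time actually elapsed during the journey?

6 hours 15 minutes

Departure in UTC: 12:45 AM − 10:00 = 2:45 PM on Sep 27.
Arrival in UTC: 4:00 PM + 5:00 = 9:00 PM on Sep 27.
Elapsed = 9:00 PM − 2:45 PM = 6 hours 15 minutes.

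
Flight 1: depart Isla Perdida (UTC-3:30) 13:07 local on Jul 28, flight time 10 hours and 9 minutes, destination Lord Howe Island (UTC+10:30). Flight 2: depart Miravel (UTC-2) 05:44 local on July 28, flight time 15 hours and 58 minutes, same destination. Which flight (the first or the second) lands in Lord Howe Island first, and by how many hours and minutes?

Flight 1 in UTC: 13:07 + 3:30 = 16:37 on Jul 28.
+10 hours and 9 minutes → arrive 02:46 UTC on Jul 29.
Flight 2 in UTC: 05:44 + 2:00 = 07:44 on Jul 28.
+15 hours and 58 minutes → arrive 23:42 UTC on Jul 28.
Flight 2 lands earlier by 3 hours 4 minutes.

the second, by 3 hours 4 minutes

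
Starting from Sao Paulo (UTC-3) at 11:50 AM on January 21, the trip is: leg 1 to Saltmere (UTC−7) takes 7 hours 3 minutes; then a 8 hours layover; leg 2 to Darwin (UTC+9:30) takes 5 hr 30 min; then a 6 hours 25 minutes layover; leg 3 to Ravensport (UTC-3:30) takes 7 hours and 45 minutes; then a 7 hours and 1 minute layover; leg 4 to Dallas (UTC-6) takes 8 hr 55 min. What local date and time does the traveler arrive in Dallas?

11:29 AM on January 23

Convert departure to UTC: 11:50 AM + 3:00 = 2:50 PM UTC on Jan 21.
Add 7 hours 3 minutes leg 1 → 9:53 PM UTC.
Add 8 hours layover in Saltmere → 5:53 AM UTC (Jan 22).
Add 5 hours 30 minutes leg 2 → 11:23 AM UTC.
Add 6 hours and 25 minutes layover in Darwin → 5:48 PM UTC.
Add 7 hours and 45 minutes leg 3 → 1:33 AM UTC (Jan 23).
Add 7 hours and 1 minute layover in Ravensport → 8:34 AM UTC.
Add 8 hours and 55 minutes leg 4 → 5:29 PM UTC.
Dallas is UTC−6:00, so local arrival = 5:29 PM − 6:00 = 11:29 AM on Jan 23.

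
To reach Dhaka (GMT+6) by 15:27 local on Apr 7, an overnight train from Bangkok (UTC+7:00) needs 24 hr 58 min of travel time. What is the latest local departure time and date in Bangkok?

15:29 on April 6

Target arrival in UTC: 15:27 − 6:00 = 09:27 on Apr 7.
Subtract 24 hours and 58 minutes → departure 08:29 UTC on Apr 6.
Bangkok is UTC+7:00: 08:29 + 7:00 = 15:29 on Apr 6.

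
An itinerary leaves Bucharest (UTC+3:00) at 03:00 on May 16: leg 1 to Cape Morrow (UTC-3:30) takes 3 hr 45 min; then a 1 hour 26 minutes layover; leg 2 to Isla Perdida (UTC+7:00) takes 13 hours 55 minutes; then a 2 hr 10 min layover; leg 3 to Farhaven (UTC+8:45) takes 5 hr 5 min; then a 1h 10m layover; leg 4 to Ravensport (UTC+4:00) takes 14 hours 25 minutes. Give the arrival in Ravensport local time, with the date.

21:56 on May 17

Convert departure to UTC: 03:00 − 3:00 = 00:00 UTC on May 16.
Add 3 hours 45 minutes leg 1 → 03:45 UTC.
Add 1 hour and 26 minutes layover in Cape Morrow → 05:11 UTC.
Add 13 hours 55 minutes leg 2 → 19:06 UTC.
Add 2 hours 10 minutes layover in Isla Perdida → 21:16 UTC.
Add 5 hours 5 minutes leg 3 → 02:21 UTC (May 17).
Add 1 hour and 10 minutes layover in Farhaven → 03:31 UTC.
Add 14 hours 25 minutes leg 4 → 17:56 UTC.
Ravensport is UTC+4:00, so local arrival = 17:56 + 4:00 = 21:56 on May 17.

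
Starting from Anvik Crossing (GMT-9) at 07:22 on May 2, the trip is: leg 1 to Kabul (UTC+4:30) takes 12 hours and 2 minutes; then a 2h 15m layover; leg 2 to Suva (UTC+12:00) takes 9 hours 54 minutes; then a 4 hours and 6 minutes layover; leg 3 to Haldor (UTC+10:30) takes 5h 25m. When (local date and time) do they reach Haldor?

12:34 on May 4

Convert departure to UTC: 07:22 + 9:00 = 16:22 UTC on May 2.
Add 12 hours 2 minutes leg 1 → 04:24 UTC (May 3).
Add 2 hours 15 minutes layover in Kabul → 06:39 UTC.
Add 9 hours and 54 minutes leg 2 → 16:33 UTC.
Add 4 hours 6 minutes layover in Suva → 20:39 UTC.
Add 5 hours and 25 minutes leg 3 → 02:04 UTC (May 4).
Haldor is UTC+10:30, so local arrival = 02:04 + 10:30 = 12:34 on May 4.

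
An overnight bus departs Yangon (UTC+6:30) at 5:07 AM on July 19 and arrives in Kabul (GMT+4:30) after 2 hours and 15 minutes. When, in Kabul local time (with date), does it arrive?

5:22 AM on July 19

Convert departure to UTC: 5:07 AM − 6:30 = 10:37 PM UTC on Jul 18.
Add 2 hours and 15 minutes travel time → 12:52 AM UTC (Jul 19).
Kabul is UTC+4:30, so local arrival = 12:52 AM + 4:30 = 5:22 AM on Jul 19.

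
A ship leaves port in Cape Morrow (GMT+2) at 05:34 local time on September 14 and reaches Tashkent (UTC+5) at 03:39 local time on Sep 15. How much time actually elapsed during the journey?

19 hours 5 minutes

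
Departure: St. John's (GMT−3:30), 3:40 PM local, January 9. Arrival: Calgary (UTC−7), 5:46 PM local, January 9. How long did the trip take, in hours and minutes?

Departure in UTC: 3:40 PM + 3:30 = 7:10 PM on Jan 9.
Arrival in UTC: 5:46 PM + 7:00 = 12:46 AM on Jan 10.
Elapsed = 12:46 AM − 7:10 PM (+1 day) = 5 hours 36 minutes.

5 hours 36 minutes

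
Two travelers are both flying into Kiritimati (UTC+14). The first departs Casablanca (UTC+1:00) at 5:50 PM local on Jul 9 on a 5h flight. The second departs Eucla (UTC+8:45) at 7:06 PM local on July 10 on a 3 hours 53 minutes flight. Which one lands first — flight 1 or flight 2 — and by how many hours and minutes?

the first, by 16 hours 24 minutes

Flight 1 in UTC: 5:50 PM − 1:00 = 4:50 PM on Jul 9.
+5 hours → arrive 9:50 PM UTC on Jul 9.
Flight 2 in UTC: 7:06 PM − 8:45 = 10:21 AM on Jul 10.
+3 hours 53 minutes → arrive 2:14 PM UTC on Jul 10.
Flight 1 lands earlier by 16 hours 24 minutes.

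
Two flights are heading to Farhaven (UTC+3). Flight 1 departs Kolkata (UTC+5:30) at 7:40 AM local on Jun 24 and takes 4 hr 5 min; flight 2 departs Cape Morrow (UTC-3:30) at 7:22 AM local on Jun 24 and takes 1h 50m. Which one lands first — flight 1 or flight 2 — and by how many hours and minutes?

the first, by 6 hours 27 minutes

Flight 1 in UTC: 7:40 AM − 5:30 = 2:10 AM on Jun 24.
+4 hours 5 minutes → arrive 6:15 AM UTC on Jun 24.
Flight 2 in UTC: 7:22 AM + 3:30 = 10:52 AM on Jun 24.
+1 hour and 50 minutes → arrive 12:42 PM UTC on Jun 24.
Flight 1 lands earlier by 6 hours 27 minutes.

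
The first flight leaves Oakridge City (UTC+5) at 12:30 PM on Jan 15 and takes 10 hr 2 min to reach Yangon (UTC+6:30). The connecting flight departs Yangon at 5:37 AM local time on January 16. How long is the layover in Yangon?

5 hours 35 minutes

Convert departure to UTC: 12:30 PM − 5:00 = 7:30 AM UTC on Jan 15.
Add 10 hours and 2 minutes flight time → 5:32 PM UTC.
Yangon is UTC+6:30, so local arrival = 5:32 PM + 6:30 = 12:02 AM on Jan 16.
Layover = 5:37 AM − 12:02 AM = 5 hours 35 minutes.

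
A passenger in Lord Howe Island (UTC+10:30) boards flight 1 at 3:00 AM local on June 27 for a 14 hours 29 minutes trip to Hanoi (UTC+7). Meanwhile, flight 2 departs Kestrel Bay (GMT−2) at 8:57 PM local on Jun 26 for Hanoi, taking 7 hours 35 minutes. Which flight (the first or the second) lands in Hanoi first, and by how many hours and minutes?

the second, by 27 minutes

Flight 1 in UTC: 3:00 AM − 10:30 = 4:30 PM on Jun 26.
+14 hours 29 minutes → arrive 6:59 AM UTC on Jun 27.
Flight 2 in UTC: 8:57 PM + 2:00 = 10:57 PM on Jun 26.
+7 hours 35 minutes → arrive 6:32 AM UTC on Jun 27.
Flight 2 lands earlier by 27 minutes.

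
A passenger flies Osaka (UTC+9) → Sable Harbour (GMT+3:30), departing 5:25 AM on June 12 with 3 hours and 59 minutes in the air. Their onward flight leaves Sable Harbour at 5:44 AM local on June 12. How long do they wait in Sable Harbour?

1 hour 50 minutes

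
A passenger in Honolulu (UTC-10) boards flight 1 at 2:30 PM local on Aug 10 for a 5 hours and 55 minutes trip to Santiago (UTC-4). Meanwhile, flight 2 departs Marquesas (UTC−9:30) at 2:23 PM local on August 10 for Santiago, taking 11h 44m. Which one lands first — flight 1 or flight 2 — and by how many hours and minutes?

the first, by 5 hours 12 minutes

Flight 1 in UTC: 2:30 PM + 10:00 = 12:30 AM on Aug 11.
+5 hours and 55 minutes → arrive 6:25 AM UTC on Aug 11.
Flight 2 in UTC: 2:23 PM + 9:30 = 11:53 PM on Aug 10.
+11 hours 44 minutes → arrive 11:37 AM UTC on Aug 11.
Flight 1 lands earlier by 5 hours 12 minutes.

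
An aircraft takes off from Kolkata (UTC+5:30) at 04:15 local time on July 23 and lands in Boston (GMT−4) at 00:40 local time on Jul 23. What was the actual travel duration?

Departure in UTC: 04:15 − 5:30 = 22:45 on Jul 22.
Arrival in UTC: 00:40 + 4:00 = 04:40 on Jul 23.
Elapsed = 04:40 − 22:45 (+1 day) = 5 hours 55 minutes.

5 hours 55 minutes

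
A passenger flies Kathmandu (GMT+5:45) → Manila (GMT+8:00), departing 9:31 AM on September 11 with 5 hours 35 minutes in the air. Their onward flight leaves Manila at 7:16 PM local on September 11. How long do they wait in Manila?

Convert departure to UTC: 9:31 AM − 5:45 = 3:46 AM UTC on Sep 11.
Add 5 hours 35 minutes flight time → 9:21 AM UTC.
Manila is UTC+8:00, so local arrival = 9:21 AM + 8:00 = 5:21 PM on Sep 11.
Layover = 7:16 PM − 5:21 PM = 1 hour 55 minutes.

1 hour 55 minutes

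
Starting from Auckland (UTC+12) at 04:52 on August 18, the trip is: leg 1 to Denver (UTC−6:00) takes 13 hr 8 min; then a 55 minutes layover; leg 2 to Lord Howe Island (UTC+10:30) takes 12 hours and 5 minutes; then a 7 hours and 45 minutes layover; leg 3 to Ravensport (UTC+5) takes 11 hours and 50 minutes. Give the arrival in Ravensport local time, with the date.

19:35 on Aug 19

Convert departure to UTC: 04:52 − 12:00 = 16:52 UTC on Aug 17.
Add 13 hours and 8 minutes leg 1 → 06:00 UTC (Aug 18).
Add 55 minutes layover in Denver → 06:55 UTC.
Add 12 hours and 5 minutes leg 2 → 19:00 UTC.
Add 7 hours 45 minutes layover in Lord Howe Island → 02:45 UTC (Aug 19).
Add 11 hours and 50 minutes leg 3 → 14:35 UTC.
Ravensport is UTC+5:00, so local arrival = 14:35 + 5:00 = 19:35 on Aug 19.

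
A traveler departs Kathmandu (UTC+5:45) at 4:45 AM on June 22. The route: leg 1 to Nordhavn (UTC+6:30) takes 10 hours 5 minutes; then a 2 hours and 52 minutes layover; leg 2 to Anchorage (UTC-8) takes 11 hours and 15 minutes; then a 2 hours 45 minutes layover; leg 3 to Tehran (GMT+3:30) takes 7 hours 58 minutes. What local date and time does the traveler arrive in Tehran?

Convert departure to UTC: 4:45 AM − 5:45 = 11:00 PM UTC on Jun 21.
Add 10 hours and 5 minutes leg 1 → 9:05 AM UTC (Jun 22).
Add 2 hours and 52 minutes layover in Nordhavn → 11:57 AM UTC.
Add 11 hours 15 minutes leg 2 → 11:12 PM UTC.
Add 2 hours and 45 minutes layover in Anchorage → 1:57 AM UTC (Jun 23).
Add 7 hours 58 minutes leg 3 → 9:55 AM UTC.
Tehran is UTC+3:30, so local arrival = 9:55 AM + 3:30 = 1:25 PM on Jun 23.

1:25 PM on June 23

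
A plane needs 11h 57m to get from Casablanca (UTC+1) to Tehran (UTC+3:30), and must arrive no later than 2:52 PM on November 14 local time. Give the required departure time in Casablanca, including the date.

12:25 AM on November 14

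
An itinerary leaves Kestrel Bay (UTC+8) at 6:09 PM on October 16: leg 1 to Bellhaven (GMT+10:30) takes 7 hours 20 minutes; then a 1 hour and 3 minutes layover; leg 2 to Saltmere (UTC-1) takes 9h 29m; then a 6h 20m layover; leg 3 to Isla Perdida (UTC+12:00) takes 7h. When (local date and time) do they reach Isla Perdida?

Convert departure to UTC: 6:09 PM − 8:00 = 10:09 AM UTC on Oct 16.
Add 7 hours and 20 minutes leg 1 → 5:29 PM UTC.
Add 1 hour 3 minutes layover in Bellhaven → 6:32 PM UTC.
Add 9 hours 29 minutes leg 2 → 4:01 AM UTC (Oct 17).
Add 6 hours 20 minutes layover in Saltmere → 10:21 AM UTC.
Add 7 hours leg 3 → 5:21 PM UTC.
Isla Perdida is UTC+12:00, so local arrival = 5:21 PM + 12:00 = 5:21 AM on Oct 18.

5:21 AM on October 18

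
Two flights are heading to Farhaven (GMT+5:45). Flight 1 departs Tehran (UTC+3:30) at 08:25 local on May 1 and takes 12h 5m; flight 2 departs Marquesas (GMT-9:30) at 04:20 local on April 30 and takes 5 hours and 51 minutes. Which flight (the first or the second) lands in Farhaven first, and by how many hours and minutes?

Flight 1 in UTC: 08:25 − 3:30 = 04:55 on May 1.
+12 hours and 5 minutes → arrive 17:00 UTC on May 1.
Flight 2 in UTC: 04:20 + 9:30 = 13:50 on Apr 30.
+5 hours 51 minutes → arrive 19:41 UTC on Apr 30.
Flight 2 lands earlier by 21 hours 19 minutes.

the second, by 21 hours 19 minutes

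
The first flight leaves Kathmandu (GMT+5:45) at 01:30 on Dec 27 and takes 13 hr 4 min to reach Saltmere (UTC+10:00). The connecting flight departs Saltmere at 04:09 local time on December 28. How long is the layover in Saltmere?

Convert departure to UTC: 01:30 − 5:45 = 19:45 UTC on Dec 26.
Add 13 hours 4 minutes flight time → 08:49 UTC (Dec 27).
Saltmere is UTC+10:00, so local arrival = 08:49 + 10:00 = 18:49 on Dec 27.
Layover = 04:09 − 18:49 (+1 day) = 9 hours 20 minutes.

9 hours 20 minutes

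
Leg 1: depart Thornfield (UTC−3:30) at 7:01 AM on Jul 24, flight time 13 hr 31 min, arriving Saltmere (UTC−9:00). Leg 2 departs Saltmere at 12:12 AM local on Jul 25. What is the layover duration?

Convert departure to UTC: 7:01 AM + 3:30 = 10:31 AM UTC on Jul 24.
Add 13 hours 31 minutes flight time → 12:02 AM UTC (Jul 25).
Saltmere is UTC−9:00, so local arrival = 12:02 AM − 9:00 = 3:02 PM on Jul 24.
Layover = 12:12 AM − 3:02 PM (+1 day) = 9 hours 10 minutes.

9 hours 10 minutes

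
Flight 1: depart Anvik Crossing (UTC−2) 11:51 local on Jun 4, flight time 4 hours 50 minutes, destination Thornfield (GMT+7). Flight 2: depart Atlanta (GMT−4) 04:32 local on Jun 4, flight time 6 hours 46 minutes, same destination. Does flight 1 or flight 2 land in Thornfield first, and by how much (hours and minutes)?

the second, by 3 hours 23 minutes

Flight 1 in UTC: 11:51 + 2:00 = 13:51 on Jun 4.
+4 hours 50 minutes → arrive 18:41 UTC on Jun 4.
Flight 2 in UTC: 04:32 + 4:00 = 08:32 on Jun 4.
+6 hours and 46 minutes → arrive 15:18 UTC on Jun 4.
Flight 2 lands earlier by 3 hours 23 minutes.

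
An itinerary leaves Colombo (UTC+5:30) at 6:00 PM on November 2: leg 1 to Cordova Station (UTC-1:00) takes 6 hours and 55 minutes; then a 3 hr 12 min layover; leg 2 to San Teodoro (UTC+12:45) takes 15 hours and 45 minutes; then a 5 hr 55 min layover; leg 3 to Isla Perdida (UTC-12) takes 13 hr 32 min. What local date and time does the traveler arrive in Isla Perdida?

Convert departure to UTC: 6:00 PM − 5:30 = 12:30 PM UTC on Nov 2.
Add 6 hours 55 minutes leg 1 → 7:25 PM UTC.
Add 3 hours and 12 minutes layover in Cordova Station → 10:37 PM UTC.
Add 15 hours 45 minutes leg 2 → 2:22 PM UTC (Nov 3).
Add 5 hours and 55 minutes layover in San Teodoro → 8:17 PM UTC.
Add 13 hours 32 minutes leg 3 → 9:49 AM UTC (Nov 4).
Isla Perdida is UTC−12:00, so local arrival = 9:49 AM − 12:00 = 9:49 PM on Nov 3.

9:49 PM on November 3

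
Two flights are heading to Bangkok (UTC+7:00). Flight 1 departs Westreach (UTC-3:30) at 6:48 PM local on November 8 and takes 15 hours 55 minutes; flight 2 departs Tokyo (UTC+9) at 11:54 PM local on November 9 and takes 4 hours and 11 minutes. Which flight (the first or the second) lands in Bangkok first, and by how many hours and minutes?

the first, by 4 hours 52 minutes

Flight 1 in UTC: 6:48 PM + 3:30 = 10:18 PM on Nov 8.
+15 hours and 55 minutes → arrive 2:13 PM UTC on Nov 9.
Flight 2 in UTC: 11:54 PM − 9:00 = 2:54 PM on Nov 9.
+4 hours and 11 minutes → arrive 7:05 PM UTC on Nov 9.
Flight 1 lands earlier by 4 hours 52 minutes.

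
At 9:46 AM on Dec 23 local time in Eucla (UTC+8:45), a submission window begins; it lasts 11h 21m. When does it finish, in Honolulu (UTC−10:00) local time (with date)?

2:22 AM on Dec 23

Honolulu is 18:45 behind Eucla.
After 11 hours and 21 minutes it is 9:07 PM in Eucla.
Shift by the zone difference: 9:07 PM − 18:45 = 2:22 AM on Dec 23 in Honolulu.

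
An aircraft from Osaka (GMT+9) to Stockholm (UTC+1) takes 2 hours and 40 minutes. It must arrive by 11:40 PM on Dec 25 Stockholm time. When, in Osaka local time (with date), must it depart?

5:00 AM on December 26

Target arrival in UTC: 11:40 PM − 1:00 = 10:40 PM on Dec 25.
Subtract 2 hours 40 minutes → departure 8:00 PM UTC on Dec 25.
Osaka is UTC+9:00: 8:00 PM + 9:00 = 5:00 AM on Dec 26.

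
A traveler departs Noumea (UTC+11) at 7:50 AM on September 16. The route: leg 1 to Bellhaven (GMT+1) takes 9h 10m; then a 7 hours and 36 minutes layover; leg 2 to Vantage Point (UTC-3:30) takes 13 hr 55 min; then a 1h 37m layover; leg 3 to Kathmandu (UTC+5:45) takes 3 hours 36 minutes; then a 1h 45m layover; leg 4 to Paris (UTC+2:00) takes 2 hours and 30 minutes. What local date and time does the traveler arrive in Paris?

Convert departure to UTC: 7:50 AM − 11:00 = 8:50 PM UTC on Sep 15.
Add 9 hours and 10 minutes leg 1 → 6:00 AM UTC (Sep 16).
Add 7 hours and 36 minutes layover in Bellhaven → 1:36 PM UTC.
Add 13 hours 55 minutes leg 2 → 3:31 AM UTC (Sep 17).
Add 1 hour 37 minutes layover in Vantage Point → 5:08 AM UTC.
Add 3 hours 36 minutes leg 3 → 8:44 AM UTC.
Add 1 hour and 45 minutes layover in Kathmandu → 10:29 AM UTC.
Add 2 hours 30 minutes leg 4 → 12:59 PM UTC.
Paris is UTC+2:00, so local arrival = 12:59 PM + 2:00 = 2:59 PM on Sep 17.

2:59 PM on Sep 17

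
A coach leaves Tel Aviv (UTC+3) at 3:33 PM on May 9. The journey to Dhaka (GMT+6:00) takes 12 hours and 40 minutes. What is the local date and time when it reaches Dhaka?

7:13 AM on May 10

Convert departure to UTC: 3:33 PM − 3:00 = 12:33 PM UTC on May 9.
Add 12 hours 40 minutes travel time → 1:13 AM UTC (May 10).
Dhaka is UTC+6:00, so local arrival = 1:13 AM + 6:00 = 7:13 AM on May 10.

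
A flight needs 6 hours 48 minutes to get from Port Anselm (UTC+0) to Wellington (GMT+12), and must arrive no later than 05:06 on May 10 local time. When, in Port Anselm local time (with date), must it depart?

10:18 on May 9

Target arrival in UTC: 05:06 − 12:00 = 17:06 on May 9.
Subtract 6 hours and 48 minutes → departure 10:18 UTC on May 9.
Port Anselm is UTC+0, so departure is 10:18 on May 9.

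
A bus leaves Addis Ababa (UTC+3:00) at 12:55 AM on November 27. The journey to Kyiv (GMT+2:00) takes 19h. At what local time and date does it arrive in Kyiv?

Convert departure to UTC: 12:55 AM − 3:00 = 9:55 PM UTC on Nov 26.
Add 19 hours travel time → 4:55 PM UTC (Nov 27).
Kyiv is UTC+2:00, so local arrival = 4:55 PM + 2:00 = 6:55 PM on Nov 27.

6:55 PM on Nov 27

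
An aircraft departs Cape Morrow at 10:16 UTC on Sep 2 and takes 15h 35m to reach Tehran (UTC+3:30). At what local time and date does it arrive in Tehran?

Departure is given in UTC: 10:16 on Sep 2.
Add 15 hours 35 minutes → 01:51 UTC (Sep 3).
Tehran is UTC+3:30: 01:51 + 3:30 = 05:21 on Sep 3.

05:21 on Sep 3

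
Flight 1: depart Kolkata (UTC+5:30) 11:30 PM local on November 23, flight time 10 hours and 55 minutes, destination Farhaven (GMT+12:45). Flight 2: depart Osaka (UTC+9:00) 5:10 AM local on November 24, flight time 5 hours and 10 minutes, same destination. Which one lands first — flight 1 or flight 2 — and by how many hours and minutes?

Flight 1 in UTC: 11:30 PM − 5:30 = 6:00 PM on Nov 23.
+10 hours and 55 minutes → arrive 4:55 AM UTC on Nov 24.
Flight 2 in UTC: 5:10 AM − 9:00 = 8:10 PM on Nov 23.
+5 hours 10 minutes → arrive 1:20 AM UTC on Nov 24.
Flight 2 lands earlier by 3 hours 35 minutes.

the second, by 3 hours 35 minutes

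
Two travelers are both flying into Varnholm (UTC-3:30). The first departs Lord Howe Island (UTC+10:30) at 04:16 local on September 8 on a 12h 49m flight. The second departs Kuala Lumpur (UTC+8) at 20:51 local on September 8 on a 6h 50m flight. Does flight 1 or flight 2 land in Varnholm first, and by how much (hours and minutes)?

Flight 1 in UTC: 04:16 − 10:30 = 17:46 on Sep 7.
+12 hours and 49 minutes → arrive 06:35 UTC on Sep 8.
Flight 2 in UTC: 20:51 − 8:00 = 12:51 on Sep 8.
+6 hours 50 minutes → arrive 19:41 UTC on Sep 8.
Flight 1 lands earlier by 13 hours 6 minutes.

the first, by 13 hours 6 minutes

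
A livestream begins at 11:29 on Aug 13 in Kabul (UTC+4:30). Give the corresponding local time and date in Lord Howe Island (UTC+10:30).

In UTC: 11:29 − 4:30 = 06:59 on Aug 13.
Lord Howe Island is UTC+10:30: 06:59 + 10:30 = 17:29 on Aug 13.

17:29 on August 13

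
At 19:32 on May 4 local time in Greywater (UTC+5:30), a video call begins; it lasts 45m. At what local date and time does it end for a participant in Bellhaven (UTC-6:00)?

08:47 on May 4

Bellhaven is 11:30 behind Greywater.
After 45 minutes it is 20:17 in Greywater.
Shift by the zone difference: 20:17 − 11:30 = 08:47 on May 4 in Bellhaven.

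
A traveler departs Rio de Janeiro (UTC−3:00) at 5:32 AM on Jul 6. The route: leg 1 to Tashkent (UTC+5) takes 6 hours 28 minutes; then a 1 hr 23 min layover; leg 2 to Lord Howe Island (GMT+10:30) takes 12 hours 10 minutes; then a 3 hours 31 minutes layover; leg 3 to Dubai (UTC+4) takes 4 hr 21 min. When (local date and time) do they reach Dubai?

Convert departure to UTC: 5:32 AM + 3:00 = 8:32 AM UTC on Jul 6.
Add 6 hours and 28 minutes leg 1 → 3:00 PM UTC.
Add 1 hour and 23 minutes layover in Tashkent → 4:23 PM UTC.
Add 12 hours and 10 minutes leg 2 → 4:33 AM UTC (Jul 7).
Add 3 hours 31 minutes layover in Lord Howe Island → 8:04 AM UTC.
Add 4 hours 21 minutes leg 3 → 12:25 PM UTC.
Dubai is UTC+4:00, so local arrival = 12:25 PM + 4:00 = 4:25 PM on Jul 7.

4:25 PM on July 7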